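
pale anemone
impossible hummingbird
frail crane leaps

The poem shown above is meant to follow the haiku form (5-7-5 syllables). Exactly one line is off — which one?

Line 3

Line 1: pale (1), anemone (4) → 5 ✓
Line 2: impossible (4), hummingbird (3) → 7 ✓
Line 3: frail (1), crane (1), leaps (1) → 3 (expected 5)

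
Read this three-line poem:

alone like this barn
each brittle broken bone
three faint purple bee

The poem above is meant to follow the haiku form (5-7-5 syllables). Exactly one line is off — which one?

Line 1: alone(2) + like(1) + this(1) + barn(1) = 5 ✓
Line 2: each(1) + brittle(2) + broken(2) + bone(1) = 6 (expected 7)
Line 3: three(1) + faint(1) + purple(2) + bee(1) = 5 ✓

Line 2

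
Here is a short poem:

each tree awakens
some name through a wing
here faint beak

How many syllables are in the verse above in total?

Line 1: "each tree awakens": 1+1+3 = 5
Line 2: "some name through a wing": 1+1+1+1+1 = 5
Line 3: "here faint beak": 1+1+1 = 3
Total: 5 + 5 + 3 = 13

13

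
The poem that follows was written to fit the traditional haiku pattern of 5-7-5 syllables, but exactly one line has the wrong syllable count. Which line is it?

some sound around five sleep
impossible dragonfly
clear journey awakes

The first line

Line 1: some (1), sound (1), around (2), five (1), sleep (1) → 6 (expected 5)
Line 2: impossible (4), dragonfly (3) → 7 ✓
Line 3: clear (1), journey (2), awakes (2) → 5 ✓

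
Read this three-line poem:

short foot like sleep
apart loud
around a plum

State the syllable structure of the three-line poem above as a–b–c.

4–3–4

Line 1: "short foot like sleep": 1+1+1+1 = 4
Line 2: "apart loud": 2+1 = 3
Line 3: "around a plum": 2+1+1 = 4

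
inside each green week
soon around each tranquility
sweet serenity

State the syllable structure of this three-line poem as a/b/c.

Line 1: "inside each green week": 2+1+1+1 = 5
Line 2: "soon around each tranquility": 1+2+1+4 = 8
Line 3: "sweet serenity": 1+4 = 5

5/8/5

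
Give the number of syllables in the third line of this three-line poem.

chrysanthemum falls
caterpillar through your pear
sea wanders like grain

5

The third line: "sea wanders like grain": 1+2+1+1 = 5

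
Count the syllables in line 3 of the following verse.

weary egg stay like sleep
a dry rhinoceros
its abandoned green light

6

Line 3: its (1), abandoned (3), green (1), light (1) → 6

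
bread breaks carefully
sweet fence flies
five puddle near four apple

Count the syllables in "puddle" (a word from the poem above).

2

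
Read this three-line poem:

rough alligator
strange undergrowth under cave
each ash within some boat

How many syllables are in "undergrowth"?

3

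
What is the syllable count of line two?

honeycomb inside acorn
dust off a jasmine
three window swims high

Line two: dust (1), off (1), a (1), jasmine (2) → 5

5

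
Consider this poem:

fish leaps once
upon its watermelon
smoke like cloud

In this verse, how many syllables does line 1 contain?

3

Line 1: fish(1) + leaps(1) + once(1) = 3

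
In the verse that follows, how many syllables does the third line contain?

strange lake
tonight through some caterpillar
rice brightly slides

4

The third line: "rice brightly slides": 1+2+1 = 4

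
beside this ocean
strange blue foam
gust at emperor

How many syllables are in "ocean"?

"ocean" has 2 syllables.

2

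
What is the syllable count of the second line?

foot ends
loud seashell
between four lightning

The second line: loud(1) + seashell(2) = 3

3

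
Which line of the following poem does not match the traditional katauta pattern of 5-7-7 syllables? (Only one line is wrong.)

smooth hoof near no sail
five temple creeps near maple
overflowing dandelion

Line 1: smooth(1) + hoof(1) + near(1) + no(1) + sail(1) = 5 ✓
Line 2: five(1) + temple(2) + creeps(1) + near(1) + maple(2) = 7 ✓
Line 3: overflowing(4) + dandelion(4) = 8 (expected 7)

The third line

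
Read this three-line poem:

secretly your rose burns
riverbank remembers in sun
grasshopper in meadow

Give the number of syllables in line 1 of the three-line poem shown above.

6

Line 1: secretly (3), your (1), rose (1), burns (1) → 6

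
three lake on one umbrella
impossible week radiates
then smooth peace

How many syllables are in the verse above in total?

Line 1: three (1), lake (1), on (1), one (1), umbrella (3) → 7
Line 2: impossible (4), week (1), radiates (3) → 8
Line 3: then (1), smooth (1), peace (1) → 3
Total: 7 + 8 + 3 = 18

18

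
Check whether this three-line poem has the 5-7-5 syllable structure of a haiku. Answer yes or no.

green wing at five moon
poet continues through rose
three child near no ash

Line 1: green(1) + wing(1) + at(1) + five(1) + moon(1) = 5 ✓
Line 2: poet(2) + continues(3) + through(1) + rose(1) = 7 ✓
Line 3: three(1) + child(1) + near(1) + no(1) + ash(1) = 5 ✓

Yes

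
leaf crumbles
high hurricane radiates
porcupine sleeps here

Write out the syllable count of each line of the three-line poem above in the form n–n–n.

3–7–5

Line 1: leaf(1) + crumbles(2) = 3
Line 2: high(1) + hurricane(3) + radiates(3) = 7
Line 3: porcupine(3) + sleeps(1) + here(1) = 5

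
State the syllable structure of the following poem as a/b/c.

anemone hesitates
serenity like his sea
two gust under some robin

Line 1: anemone (4), hesitates (3) → 7
Line 2: serenity (4), like (1), his (1), sea (1) → 7
Line 3: two (1), gust (1), under (2), some (1), robin (2) → 7

7/7/7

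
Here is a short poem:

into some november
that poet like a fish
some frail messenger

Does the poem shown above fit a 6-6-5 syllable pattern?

Yes

Line 1: into(2) + some(1) + november(3) = 6 ✓
Line 2: that(1) + poet(2) + like(1) + a(1) + fish(1) = 6 ✓
Line 3: some(1) + frail(1) + messenger(3) = 5 ✓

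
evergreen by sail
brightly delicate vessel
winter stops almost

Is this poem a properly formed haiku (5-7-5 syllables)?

Yes

Line 1: "evergreen by sail": 3+1+1 = 5 ✓
Line 2: "brightly delicate vessel": 2+3+2 = 7 ✓
Line 3: "winter stops almost": 2+1+2 = 5 ✓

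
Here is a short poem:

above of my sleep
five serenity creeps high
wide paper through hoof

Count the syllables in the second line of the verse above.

7

The second line: five(1) + serenity(4) + creeps(1) + high(1) = 7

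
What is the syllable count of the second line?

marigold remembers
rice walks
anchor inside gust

The second line: "rice walks": 1+1 = 2

2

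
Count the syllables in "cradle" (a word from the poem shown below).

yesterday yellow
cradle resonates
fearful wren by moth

2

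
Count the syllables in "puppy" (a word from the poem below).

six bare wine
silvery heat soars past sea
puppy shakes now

"puppy" has 2 syllables.

2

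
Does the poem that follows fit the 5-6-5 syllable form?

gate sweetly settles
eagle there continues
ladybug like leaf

Line 1: "gate sweetly settles": 1+2+2 = 5 ✓
Line 2: "eagle there continues": 2+1+3 = 6 ✓
Line 3: "ladybug like leaf": 3+1+1 = 5 ✓

Yes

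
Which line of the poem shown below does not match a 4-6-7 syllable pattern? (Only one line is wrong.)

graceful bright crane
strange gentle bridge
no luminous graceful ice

Line 1: "graceful bright crane": 2+1+1 = 4 ✓
Line 2: "strange gentle bridge": 1+2+1 = 4 (expected 6)
Line 3: "no luminous graceful ice": 1+3+2+1 = 7 ✓

Line 2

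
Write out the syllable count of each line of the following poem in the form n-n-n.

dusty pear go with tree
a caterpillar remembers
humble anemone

6-8-6

Line 1: dusty(2) + pear(1) + go(1) + with(1) + tree(1) = 6
Line 2: a(1) + caterpillar(4) + remembers(3) = 8
Line 3: humble(2) + anemone(4) = 6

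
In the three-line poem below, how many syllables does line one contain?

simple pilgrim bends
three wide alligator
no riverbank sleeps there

Line one: "simple pilgrim bends": 2+2+1 = 5

5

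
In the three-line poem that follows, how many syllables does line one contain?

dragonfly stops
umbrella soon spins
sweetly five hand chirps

Line one: "dragonfly stops": 3+1 = 4

4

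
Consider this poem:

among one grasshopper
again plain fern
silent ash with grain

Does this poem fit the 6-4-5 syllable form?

Line 1: among(2) + one(1) + grasshopper(3) = 6 ✓
Line 2: again(2) + plain(1) + fern(1) = 4 ✓
Line 3: silent(2) + ash(1) + with(1) + grain(1) = 5 ✓

Yes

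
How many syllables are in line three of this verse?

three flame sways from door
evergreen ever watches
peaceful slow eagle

Line three: peaceful(2) + slow(1) + eagle(2) = 5

5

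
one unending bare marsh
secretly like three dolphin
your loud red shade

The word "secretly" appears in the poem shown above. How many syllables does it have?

"secretly" has 3 syllables.

3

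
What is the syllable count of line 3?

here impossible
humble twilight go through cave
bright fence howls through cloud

Line 3: bright (1), fence (1), howls (1), through (1), cloud (1) → 5

5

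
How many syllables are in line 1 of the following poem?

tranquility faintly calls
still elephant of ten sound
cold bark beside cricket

Line 1: tranquility (4), faintly (2), calls (1) → 7

7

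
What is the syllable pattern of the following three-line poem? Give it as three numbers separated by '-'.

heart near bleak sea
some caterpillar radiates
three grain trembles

Line 1: heart (1), near (1), bleak (1), sea (1) → 4
Line 2: some (1), caterpillar (4), radiates (3) → 8
Line 3: three (1), grain (1), trembles (2) → 4

4-8-4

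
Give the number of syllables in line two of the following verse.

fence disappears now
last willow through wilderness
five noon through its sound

7

Line two: "last willow through wilderness": 1+2+1+3 = 7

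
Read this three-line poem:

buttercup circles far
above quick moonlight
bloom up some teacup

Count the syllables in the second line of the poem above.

5

The second line: above(2) + quick(1) + moonlight(2) = 5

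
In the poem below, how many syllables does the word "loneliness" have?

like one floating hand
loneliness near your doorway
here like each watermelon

3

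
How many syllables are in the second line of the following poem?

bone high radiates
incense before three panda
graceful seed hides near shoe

The second line: incense(2) + before(2) + three(1) + panda(2) = 7

7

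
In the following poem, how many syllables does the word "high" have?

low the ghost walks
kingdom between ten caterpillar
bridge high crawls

1

"high" has 1 syllable.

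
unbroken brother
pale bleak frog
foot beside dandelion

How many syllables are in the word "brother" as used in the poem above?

2

"brother" has 2 syllables.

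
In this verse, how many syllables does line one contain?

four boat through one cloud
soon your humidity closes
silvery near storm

5

Line one: four (1), boat (1), through (1), one (1), cloud (1) → 5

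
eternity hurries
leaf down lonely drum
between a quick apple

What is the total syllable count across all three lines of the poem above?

17

Line 1: "eternity hurries": 4+2 = 6
Line 2: "leaf down lonely drum": 1+1+2+1 = 5
Line 3: "between a quick apple": 2+1+1+2 = 6
Total: 6 + 5 + 6 = 17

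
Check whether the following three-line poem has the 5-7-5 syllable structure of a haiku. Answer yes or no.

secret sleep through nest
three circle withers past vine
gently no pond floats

Yes

Line 1: secret (2), sleep (1), through (1), nest (1) → 5 ✓
Line 2: three (1), circle (2), withers (2), past (1), vine (1) → 7 ✓
Line 3: gently (2), no (1), pond (1), floats (1) → 5 ✓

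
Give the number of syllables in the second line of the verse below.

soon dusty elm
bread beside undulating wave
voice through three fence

The second line: bread (1), beside (2), undulating (4), wave (1) → 8

8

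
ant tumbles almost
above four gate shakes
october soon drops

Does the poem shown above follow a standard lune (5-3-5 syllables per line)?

Line 1: ant (1), tumbles (2), almost (2) → 5 ✓
Line 2: above (2), four (1), gate (1), shakes (1) → 5 (expected 3)
Line 3: october (3), soon (1), drops (1) → 5 ✓

No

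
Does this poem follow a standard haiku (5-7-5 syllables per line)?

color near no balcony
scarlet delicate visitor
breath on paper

No

Line 1: color (2), near (1), no (1), balcony (3) → 7 (expected 5)
Line 2: scarlet (2), delicate (3), visitor (3) → 8 (expected 7)
Line 3: breath (1), on (1), paper (2) → 4 (expected 5)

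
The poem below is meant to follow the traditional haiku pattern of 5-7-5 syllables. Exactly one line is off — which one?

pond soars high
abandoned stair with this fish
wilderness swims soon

Line 1

Line 1: pond(1) + soars(1) + high(1) = 3 (expected 5)
Line 2: abandoned(3) + stair(1) + with(1) + this(1) + fish(1) = 7 ✓
Line 3: wilderness(3) + swims(1) + soon(1) = 5 ✓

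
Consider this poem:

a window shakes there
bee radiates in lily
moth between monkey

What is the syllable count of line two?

Line two: "bee radiates in lily": 1+3+1+2 = 7

7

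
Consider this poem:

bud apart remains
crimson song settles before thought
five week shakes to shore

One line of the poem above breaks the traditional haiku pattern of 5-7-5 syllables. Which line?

The second line

Line 1: bud(1) + apart(2) + remains(2) = 5 ✓
Line 2: crimson(2) + song(1) + settles(2) + before(2) + thought(1) = 8 (expected 7)
Line 3: five(1) + week(1) + shakes(1) + to(1) + shore(1) = 5 ✓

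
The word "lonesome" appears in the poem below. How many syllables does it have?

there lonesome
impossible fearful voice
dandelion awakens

2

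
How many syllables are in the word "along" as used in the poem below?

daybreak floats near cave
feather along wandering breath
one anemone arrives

"along" has 2 syllables.

2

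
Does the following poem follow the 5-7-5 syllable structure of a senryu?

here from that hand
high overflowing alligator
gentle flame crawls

No

Line 1: "here from that hand": 1+1+1+1 = 4 (expected 5)
Line 2: "high overflowing alligator": 1+4+4 = 9 (expected 7)
Line 3: "gentle flame crawls": 2+1+1 = 4 (expected 5)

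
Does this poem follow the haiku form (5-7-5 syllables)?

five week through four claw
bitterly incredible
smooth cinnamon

No

Line 1: five(1) + week(1) + through(1) + four(1) + claw(1) = 5 ✓
Line 2: bitterly(3) + incredible(4) = 7 ✓
Line 3: smooth(1) + cinnamon(3) = 4 (expected 5)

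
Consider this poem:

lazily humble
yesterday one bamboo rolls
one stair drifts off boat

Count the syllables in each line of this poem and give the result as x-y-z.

5-7-5

Line 1: lazily(3) + humble(2) = 5
Line 2: yesterday(3) + one(1) + bamboo(2) + rolls(1) = 7
Line 3: one(1) + stair(1) + drifts(1) + off(1) + boat(1) = 5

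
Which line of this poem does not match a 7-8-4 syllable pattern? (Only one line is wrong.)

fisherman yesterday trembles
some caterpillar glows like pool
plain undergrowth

Line 1

Line 1: "fisherman yesterday trembles": 3+3+2 = 8 (expected 7)
Line 2: "some caterpillar glows like pool": 1+4+1+1+1 = 8 ✓
Line 3: "plain undergrowth": 1+3 = 4 ✓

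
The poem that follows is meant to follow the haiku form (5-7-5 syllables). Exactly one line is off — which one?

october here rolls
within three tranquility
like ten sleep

Line 1: october(3) + here(1) + rolls(1) = 5 ✓
Line 2: within(2) + three(1) + tranquility(4) = 7 ✓
Line 3: like(1) + ten(1) + sleep(1) = 3 (expected 5)

The third line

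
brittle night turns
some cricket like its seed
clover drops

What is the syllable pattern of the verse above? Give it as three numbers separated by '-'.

Line 1: brittle(2) + night(1) + turns(1) = 4
Line 2: some(1) + cricket(2) + like(1) + its(1) + seed(1) = 6
Line 3: clover(2) + drops(1) = 3

4-6-3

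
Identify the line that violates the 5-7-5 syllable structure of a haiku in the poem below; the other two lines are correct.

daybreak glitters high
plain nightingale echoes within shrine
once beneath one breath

Line 1: "daybreak glitters high": 2+2+1 = 5 ✓
Line 2: "plain nightingale echoes within shrine": 1+3+2+2+1 = 9 (expected 7)
Line 3: "once beneath one breath": 1+2+1+1 = 5 ✓

The second line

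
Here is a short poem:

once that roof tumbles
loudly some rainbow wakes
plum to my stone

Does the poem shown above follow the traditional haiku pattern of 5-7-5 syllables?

No

Line 1: once (1), that (1), roof (1), tumbles (2) → 5 ✓
Line 2: loudly (2), some (1), rainbow (2), wakes (1) → 6 (expected 7)
Line 3: plum (1), to (1), my (1), stone (1) → 4 (expected 5)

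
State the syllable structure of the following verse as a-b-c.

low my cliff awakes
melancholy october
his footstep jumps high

Line 1: low (1), my (1), cliff (1), awakes (2) → 5
Line 2: melancholy (4), october (3) → 7
Line 3: his (1), footstep (2), jumps (1), high (1) → 5

5-7-5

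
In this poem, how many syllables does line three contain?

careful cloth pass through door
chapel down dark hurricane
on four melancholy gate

Line three: on(1) + four(1) + melancholy(4) + gate(1) = 7

7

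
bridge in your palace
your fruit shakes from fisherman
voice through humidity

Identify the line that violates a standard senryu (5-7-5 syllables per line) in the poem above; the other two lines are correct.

Line 1: bridge(1) + in(1) + your(1) + palace(2) = 5 ✓
Line 2: your(1) + fruit(1) + shakes(1) + from(1) + fisherman(3) = 7 ✓
Line 3: voice(1) + through(1) + humidity(4) = 6 (expected 5)

The third line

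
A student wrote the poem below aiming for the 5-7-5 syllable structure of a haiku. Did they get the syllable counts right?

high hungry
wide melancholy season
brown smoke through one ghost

Line 1: high (1), hungry (2) → 3 (expected 5)
Line 2: wide (1), melancholy (4), season (2) → 7 ✓
Line 3: brown (1), smoke (1), through (1), one (1), ghost (1) → 5 ✓

No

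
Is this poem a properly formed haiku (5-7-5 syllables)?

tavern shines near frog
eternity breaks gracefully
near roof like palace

No

Line 1: tavern (2), shines (1), near (1), frog (1) → 5 ✓
Line 2: eternity (4), breaks (1), gracefully (3) → 8 (expected 7)
Line 3: near (1), roof (1), like (1), palace (2) → 5 ✓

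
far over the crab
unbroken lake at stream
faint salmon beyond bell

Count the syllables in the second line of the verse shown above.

The second line: unbroken(3) + lake(1) + at(1) + stream(1) = 6

6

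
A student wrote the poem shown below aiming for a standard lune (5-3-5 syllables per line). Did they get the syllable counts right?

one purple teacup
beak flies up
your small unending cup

Line 1: "one purple teacup": 1+2+2 = 5 ✓
Line 2: "beak flies up": 1+1+1 = 3 ✓
Line 3: "your small unending cup": 1+1+3+1 = 6 (expected 5)

No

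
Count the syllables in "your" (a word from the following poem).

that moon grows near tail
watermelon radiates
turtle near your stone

1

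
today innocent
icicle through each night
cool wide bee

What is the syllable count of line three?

Line three: "cool wide bee": 1+1+1 = 3

3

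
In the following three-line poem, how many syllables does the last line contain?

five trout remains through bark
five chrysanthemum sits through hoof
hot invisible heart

The last line: hot (1), invisible (4), heart (1) → 6

6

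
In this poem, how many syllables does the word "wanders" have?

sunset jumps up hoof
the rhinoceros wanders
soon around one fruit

2

"wanders" has 2 syllables.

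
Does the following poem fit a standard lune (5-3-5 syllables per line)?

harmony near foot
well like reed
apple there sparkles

Line 1: "harmony near foot": 3+1+1 = 5 ✓
Line 2: "well like reed": 1+1+1 = 3 ✓
Line 3: "apple there sparkles": 2+1+2 = 5 ✓

Yes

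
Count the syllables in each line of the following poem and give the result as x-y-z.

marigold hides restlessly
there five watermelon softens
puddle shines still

7-8-4

Line 1: "marigold hides restlessly": 3+1+3 = 7
Line 2: "there five watermelon softens": 1+1+4+2 = 8
Line 3: "puddle shines still": 2+1+1 = 4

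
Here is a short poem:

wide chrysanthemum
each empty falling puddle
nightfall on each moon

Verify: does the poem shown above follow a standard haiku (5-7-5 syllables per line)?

Line 1: "wide chrysanthemum": 1+4 = 5 ✓
Line 2: "each empty falling puddle": 1+2+2+2 = 7 ✓
Line 3: "nightfall on each moon": 2+1+1+1 = 5 ✓

Yes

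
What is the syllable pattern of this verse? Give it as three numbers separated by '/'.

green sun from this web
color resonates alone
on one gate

5/7/3

Line 1: "green sun from this web": 1+1+1+1+1 = 5
Line 2: "color resonates alone": 2+3+2 = 7
Line 3: "on one gate": 1+1+1 = 3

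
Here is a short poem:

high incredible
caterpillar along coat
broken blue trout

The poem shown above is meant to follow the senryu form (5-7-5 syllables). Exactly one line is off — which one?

The third line

Line 1: high(1) + incredible(4) = 5 ✓
Line 2: caterpillar(4) + along(2) + coat(1) = 7 ✓
Line 3: broken(2) + blue(1) + trout(1) = 4 (expected 5)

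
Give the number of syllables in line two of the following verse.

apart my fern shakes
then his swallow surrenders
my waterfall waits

Line two: then (1), his (1), swallow (2), surrenders (3) → 7

7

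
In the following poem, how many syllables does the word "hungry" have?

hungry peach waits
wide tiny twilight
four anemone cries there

2

"hungry" has 2 syllables.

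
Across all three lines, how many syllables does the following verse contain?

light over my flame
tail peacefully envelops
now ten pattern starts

Line 1: "light over my flame": 1+2+1+1 = 5
Line 2: "tail peacefully envelops": 1+3+3 = 7
Line 3: "now ten pattern starts": 1+1+2+1 = 5
Total: 5 + 7 + 5 = 17

17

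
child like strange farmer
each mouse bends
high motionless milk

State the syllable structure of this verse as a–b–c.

5–3–5

Line 1: "child like strange farmer": 1+1+1+2 = 5
Line 2: "each mouse bends": 1+1+1 = 3
Line 3: "high motionless milk": 1+3+1 = 5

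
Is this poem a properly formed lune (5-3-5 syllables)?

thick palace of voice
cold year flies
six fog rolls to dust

Yes

Line 1: thick(1) + palace(2) + of(1) + voice(1) = 5 ✓
Line 2: cold(1) + year(1) + flies(1) = 3 ✓
Line 3: six(1) + fog(1) + rolls(1) + to(1) + dust(1) = 5 ✓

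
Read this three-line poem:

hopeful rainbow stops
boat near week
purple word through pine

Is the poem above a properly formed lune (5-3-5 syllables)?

Line 1: "hopeful rainbow stops": 2+2+1 = 5 ✓
Line 2: "boat near week": 1+1+1 = 3 ✓
Line 3: "purple word through pine": 2+1+1+1 = 5 ✓

Yes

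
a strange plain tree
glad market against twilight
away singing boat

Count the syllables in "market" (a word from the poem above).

2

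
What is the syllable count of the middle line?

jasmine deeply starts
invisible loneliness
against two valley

The middle line: invisible (4), loneliness (3) → 7

7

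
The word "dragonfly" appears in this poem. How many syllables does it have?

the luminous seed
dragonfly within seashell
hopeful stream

3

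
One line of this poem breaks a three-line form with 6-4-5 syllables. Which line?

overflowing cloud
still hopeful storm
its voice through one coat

Line 1: overflowing (4), cloud (1) → 5 (expected 6)
Line 2: still (1), hopeful (2), storm (1) → 4 ✓
Line 3: its (1), voice (1), through (1), one (1), coat (1) → 5 ✓

Line 1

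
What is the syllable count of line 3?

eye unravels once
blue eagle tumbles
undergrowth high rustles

6

Line 3: undergrowth(3) + high(1) + rustles(2) = 6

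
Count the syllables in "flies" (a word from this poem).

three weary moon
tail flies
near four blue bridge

"flies" has 1 syllable.

1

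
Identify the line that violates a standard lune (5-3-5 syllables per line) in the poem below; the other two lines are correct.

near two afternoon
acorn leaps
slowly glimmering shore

Line 1: near(1) + two(1) + afternoon(3) = 5 ✓
Line 2: acorn(2) + leaps(1) = 3 ✓
Line 3: slowly(2) + glimmering(3) + shore(1) = 6 (expected 5)

The third line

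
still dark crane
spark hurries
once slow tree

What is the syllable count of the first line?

3

The first line: "still dark crane": 1+1+1 = 3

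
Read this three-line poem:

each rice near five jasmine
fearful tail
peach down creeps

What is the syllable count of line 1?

Line 1: each (1), rice (1), near (1), five (1), jasmine (2) → 6

6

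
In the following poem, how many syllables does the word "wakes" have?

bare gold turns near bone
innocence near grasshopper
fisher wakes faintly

1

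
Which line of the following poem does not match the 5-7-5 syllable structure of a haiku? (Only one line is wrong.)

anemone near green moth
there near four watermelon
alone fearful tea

Line 1

Line 1: anemone(4) + near(1) + green(1) + moth(1) = 7 (expected 5)
Line 2: there(1) + near(1) + four(1) + watermelon(4) = 7 ✓
Line 3: alone(2) + fearful(2) + tea(1) = 5 ✓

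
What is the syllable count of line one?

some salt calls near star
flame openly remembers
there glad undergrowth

5

Line one: some (1), salt (1), calls (1), near (1), star (1) → 5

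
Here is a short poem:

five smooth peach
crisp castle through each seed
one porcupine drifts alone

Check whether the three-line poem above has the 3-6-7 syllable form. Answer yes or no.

Yes

Line 1: "five smooth peach": 1+1+1 = 3 ✓
Line 2: "crisp castle through each seed": 1+2+1+1+1 = 6 ✓
Line 3: "one porcupine drifts alone": 1+3+1+2 = 7 ✓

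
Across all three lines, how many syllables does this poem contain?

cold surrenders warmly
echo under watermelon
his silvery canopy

21

Line 1: cold (1), surrenders (3), warmly (2) → 6
Line 2: echo (2), under (2), watermelon (4) → 8
Line 3: his (1), silvery (3), canopy (3) → 7
Total: 6 + 8 + 7 = 21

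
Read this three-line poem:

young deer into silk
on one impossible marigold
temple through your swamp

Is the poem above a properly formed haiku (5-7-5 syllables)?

Line 1: young(1) + deer(1) + into(2) + silk(1) = 5 ✓
Line 2: on(1) + one(1) + impossible(4) + marigold(3) = 9 (expected 7)
Line 3: temple(2) + through(1) + your(1) + swamp(1) = 5 ✓

No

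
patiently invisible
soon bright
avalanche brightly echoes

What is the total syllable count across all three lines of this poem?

16

Line 1: patiently(3) + invisible(4) = 7
Line 2: soon(1) + bright(1) = 2
Line 3: avalanche(3) + brightly(2) + echoes(2) = 7
Total: 7 + 2 + 7 = 16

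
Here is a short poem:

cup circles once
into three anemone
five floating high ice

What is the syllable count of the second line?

7

The second line: into(2) + three(1) + anemone(4) = 7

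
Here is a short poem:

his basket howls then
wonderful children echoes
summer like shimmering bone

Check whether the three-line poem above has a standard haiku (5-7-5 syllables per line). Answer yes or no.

No

Line 1: "his basket howls then": 1+2+1+1 = 5 ✓
Line 2: "wonderful children echoes": 3+2+2 = 7 ✓
Line 3: "summer like shimmering bone": 2+1+3+1 = 7 (expected 5)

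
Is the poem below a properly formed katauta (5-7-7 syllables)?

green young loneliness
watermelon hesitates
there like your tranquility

Yes

Line 1: green(1) + young(1) + loneliness(3) = 5 ✓
Line 2: watermelon(4) + hesitates(3) = 7 ✓
Line 3: there(1) + like(1) + your(1) + tranquility(4) = 7 ✓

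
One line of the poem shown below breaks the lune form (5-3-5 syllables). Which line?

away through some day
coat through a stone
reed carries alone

Line 1: away(2) + through(1) + some(1) + day(1) = 5 ✓
Line 2: coat(1) + through(1) + a(1) + stone(1) = 4 (expected 3)
Line 3: reed(1) + carries(2) + alone(2) = 5 ✓

The second line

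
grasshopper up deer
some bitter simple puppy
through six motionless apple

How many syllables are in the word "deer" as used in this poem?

"deer" has 1 syllable.

1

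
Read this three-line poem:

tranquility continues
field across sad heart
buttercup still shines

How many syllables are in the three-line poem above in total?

17

Line 1: "tranquility continues": 4+3 = 7
Line 2: "field across sad heart": 1+2+1+1 = 5
Line 3: "buttercup still shines": 3+1+1 = 5
Total: 7 + 5 + 5 = 17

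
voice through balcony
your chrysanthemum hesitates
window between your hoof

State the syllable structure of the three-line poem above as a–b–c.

Line 1: voice (1), through (1), balcony (3) → 5
Line 2: your (1), chrysanthemum (4), hesitates (3) → 8
Line 3: window (2), between (2), your (1), hoof (1) → 6

5–8–6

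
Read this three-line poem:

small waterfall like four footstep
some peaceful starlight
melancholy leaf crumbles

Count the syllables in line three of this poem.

7

Line three: "melancholy leaf crumbles": 4+1+2 = 7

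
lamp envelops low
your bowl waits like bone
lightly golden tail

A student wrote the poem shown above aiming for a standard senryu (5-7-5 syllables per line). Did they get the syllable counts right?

No

Line 1: "lamp envelops low": 1+3+1 = 5 ✓
Line 2: "your bowl waits like bone": 1+1+1+1+1 = 5 (expected 7)
Line 3: "lightly golden tail": 2+2+1 = 5 ✓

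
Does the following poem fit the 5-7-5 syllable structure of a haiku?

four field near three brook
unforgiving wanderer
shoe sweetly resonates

Line 1: "four field near three brook": 1+1+1+1+1 = 5 ✓
Line 2: "unforgiving wanderer": 4+3 = 7 ✓
Line 3: "shoe sweetly resonates": 1+2+3 = 6 (expected 5)

No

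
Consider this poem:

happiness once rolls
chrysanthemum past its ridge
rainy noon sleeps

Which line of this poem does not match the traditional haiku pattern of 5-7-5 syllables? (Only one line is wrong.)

Line 3

Line 1: happiness(3) + once(1) + rolls(1) = 5 ✓
Line 2: chrysanthemum(4) + past(1) + its(1) + ridge(1) = 7 ✓
Line 3: rainy(2) + noon(1) + sleeps(1) = 4 (expected 5)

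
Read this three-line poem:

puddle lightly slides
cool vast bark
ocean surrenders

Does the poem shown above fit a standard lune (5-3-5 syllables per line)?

Line 1: puddle (2), lightly (2), slides (1) → 5 ✓
Line 2: cool (1), vast (1), bark (1) → 3 ✓
Line 3: ocean (2), surrenders (3) → 5 ✓

Yes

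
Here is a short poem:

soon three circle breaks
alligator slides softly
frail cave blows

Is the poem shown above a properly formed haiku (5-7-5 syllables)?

No

Line 1: "soon three circle breaks": 1+1+2+1 = 5 ✓
Line 2: "alligator slides softly": 4+1+2 = 7 ✓
Line 3: "frail cave blows": 1+1+1 = 3 (expected 5)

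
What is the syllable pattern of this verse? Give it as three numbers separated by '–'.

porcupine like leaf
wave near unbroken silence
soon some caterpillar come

5–7–7

Line 1: porcupine (3), like (1), leaf (1) → 5
Line 2: wave (1), near (1), unbroken (3), silence (2) → 7
Line 3: soon (1), some (1), caterpillar (4), come (1) → 7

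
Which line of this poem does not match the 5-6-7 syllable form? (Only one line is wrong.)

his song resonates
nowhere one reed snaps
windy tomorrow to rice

Line 1: his (1), song (1), resonates (3) → 5 ✓
Line 2: nowhere (2), one (1), reed (1), snaps (1) → 5 (expected 6)
Line 3: windy (2), tomorrow (3), to (1), rice (1) → 7 ✓

The second line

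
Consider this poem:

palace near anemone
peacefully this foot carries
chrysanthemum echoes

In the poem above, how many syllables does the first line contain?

The first line: palace (2), near (1), anemone (4) → 7

7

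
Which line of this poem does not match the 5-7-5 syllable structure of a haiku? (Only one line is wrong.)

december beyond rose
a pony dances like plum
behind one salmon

Line 1: december(3) + beyond(2) + rose(1) = 6 (expected 5)
Line 2: a(1) + pony(2) + dances(2) + like(1) + plum(1) = 7 ✓
Line 3: behind(2) + one(1) + salmon(2) = 5 ✓

Line 1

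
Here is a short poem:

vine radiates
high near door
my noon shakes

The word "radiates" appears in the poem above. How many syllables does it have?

3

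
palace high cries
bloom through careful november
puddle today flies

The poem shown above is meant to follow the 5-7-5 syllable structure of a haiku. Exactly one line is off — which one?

Line 1: "palace high cries": 2+1+1 = 4 (expected 5)
Line 2: "bloom through careful november": 1+1+2+3 = 7 ✓
Line 3: "puddle today flies": 2+2+1 = 5 ✓

The first line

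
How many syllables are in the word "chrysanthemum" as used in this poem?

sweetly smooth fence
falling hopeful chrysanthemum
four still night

4

"chrysanthemum" has 4 syllables.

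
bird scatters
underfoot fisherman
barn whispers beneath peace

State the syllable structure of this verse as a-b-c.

3-6-6

Line 1: bird(1) + scatters(2) = 3
Line 2: underfoot(3) + fisherman(3) = 6
Line 3: barn(1) + whispers(2) + beneath(2) + peace(1) = 6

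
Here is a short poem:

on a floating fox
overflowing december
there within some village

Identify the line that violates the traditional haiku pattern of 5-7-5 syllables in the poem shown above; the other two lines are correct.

The third line

Line 1: on(1) + a(1) + floating(2) + fox(1) = 5 ✓
Line 2: overflowing(4) + december(3) = 7 ✓
Line 3: there(1) + within(2) + some(1) + village(2) = 6 (expected 5)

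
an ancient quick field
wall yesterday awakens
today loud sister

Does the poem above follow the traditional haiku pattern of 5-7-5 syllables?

Yes

Line 1: an(1) + ancient(2) + quick(1) + field(1) = 5 ✓
Line 2: wall(1) + yesterday(3) + awakens(3) = 7 ✓
Line 3: today(2) + loud(1) + sister(2) = 5 ✓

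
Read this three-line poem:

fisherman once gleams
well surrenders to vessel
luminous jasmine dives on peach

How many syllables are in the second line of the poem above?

The second line: "well surrenders to vessel": 1+3+1+2 = 7

7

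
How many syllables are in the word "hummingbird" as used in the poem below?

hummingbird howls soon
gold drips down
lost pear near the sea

3

"hummingbird" has 3 syllables.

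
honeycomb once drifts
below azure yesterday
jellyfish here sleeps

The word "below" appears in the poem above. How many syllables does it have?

2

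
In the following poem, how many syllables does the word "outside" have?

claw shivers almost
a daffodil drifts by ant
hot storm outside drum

2

"outside" has 2 syllables.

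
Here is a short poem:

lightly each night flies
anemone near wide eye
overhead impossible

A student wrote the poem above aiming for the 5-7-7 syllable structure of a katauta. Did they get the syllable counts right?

Yes

Line 1: lightly (2), each (1), night (1), flies (1) → 5 ✓
Line 2: anemone (4), near (1), wide (1), eye (1) → 7 ✓
Line 3: overhead (3), impossible (4) → 7 ✓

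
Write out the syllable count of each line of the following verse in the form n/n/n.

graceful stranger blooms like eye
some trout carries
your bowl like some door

7/4/5

Line 1: "graceful stranger blooms like eye": 2+2+1+1+1 = 7
Line 2: "some trout carries": 1+1+2 = 4
Line 3: "your bowl like some door": 1+1+1+1+1 = 5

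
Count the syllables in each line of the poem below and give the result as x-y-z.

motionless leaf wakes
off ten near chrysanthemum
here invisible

5-7-5

Line 1: motionless (3), leaf (1), wakes (1) → 5
Line 2: off (1), ten (1), near (1), chrysanthemum (4) → 7
Line 3: here (1), invisible (4) → 5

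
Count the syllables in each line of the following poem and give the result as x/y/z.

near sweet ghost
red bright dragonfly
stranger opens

Line 1: near(1) + sweet(1) + ghost(1) = 3
Line 2: red(1) + bright(1) + dragonfly(3) = 5
Line 3: stranger(2) + opens(2) = 4

3/5/4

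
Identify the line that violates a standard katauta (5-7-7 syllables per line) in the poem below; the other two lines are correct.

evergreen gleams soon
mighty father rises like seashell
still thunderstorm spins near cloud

Line 1: evergreen (3), gleams (1), soon (1) → 5 ✓
Line 2: mighty (2), father (2), rises (2), like (1), seashell (2) → 9 (expected 7)
Line 3: still (1), thunderstorm (3), spins (1), near (1), cloud (1) → 7 ✓

Line 2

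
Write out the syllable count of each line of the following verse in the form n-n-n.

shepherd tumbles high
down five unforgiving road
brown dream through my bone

Line 1: shepherd(2) + tumbles(2) + high(1) = 5
Line 2: down(1) + five(1) + unforgiving(4) + road(1) = 7
Line 3: brown(1) + dream(1) + through(1) + my(1) + bone(1) = 5

5-7-5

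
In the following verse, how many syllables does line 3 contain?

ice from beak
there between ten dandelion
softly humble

4

Line 3: softly (2), humble (2) → 4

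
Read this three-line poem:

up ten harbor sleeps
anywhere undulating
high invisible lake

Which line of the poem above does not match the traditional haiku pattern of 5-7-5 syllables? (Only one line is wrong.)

Line 1: up (1), ten (1), harbor (2), sleeps (1) → 5 ✓
Line 2: anywhere (3), undulating (4) → 7 ✓
Line 3: high (1), invisible (4), lake (1) → 6 (expected 5)

Line 3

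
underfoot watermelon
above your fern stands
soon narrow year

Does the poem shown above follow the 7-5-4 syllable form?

Yes

Line 1: "underfoot watermelon": 3+4 = 7 ✓
Line 2: "above your fern stands": 2+1+1+1 = 5 ✓
Line 3: "soon narrow year": 1+2+1 = 4 ✓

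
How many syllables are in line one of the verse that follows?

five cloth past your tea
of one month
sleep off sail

Line one: five (1), cloth (1), past (1), your (1), tea (1) → 5

5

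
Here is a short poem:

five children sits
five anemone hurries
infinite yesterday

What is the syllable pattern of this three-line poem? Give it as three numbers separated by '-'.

4-7-6

Line 1: "five children sits": 1+2+1 = 4
Line 2: "five anemone hurries": 1+4+2 = 7
Line 3: "infinite yesterday": 3+3 = 6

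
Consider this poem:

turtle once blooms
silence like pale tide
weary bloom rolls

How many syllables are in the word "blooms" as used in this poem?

"blooms" has 1 syllable.

1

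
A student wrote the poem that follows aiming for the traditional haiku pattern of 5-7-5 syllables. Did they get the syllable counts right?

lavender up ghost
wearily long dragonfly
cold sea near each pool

Line 1: lavender (3), up (1), ghost (1) → 5 ✓
Line 2: wearily (3), long (1), dragonfly (3) → 7 ✓
Line 3: cold (1), sea (1), near (1), each (1), pool (1) → 5 ✓

Yes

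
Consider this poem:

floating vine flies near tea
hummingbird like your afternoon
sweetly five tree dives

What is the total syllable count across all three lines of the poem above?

Line 1: "floating vine flies near tea": 2+1+1+1+1 = 6
Line 2: "hummingbird like your afternoon": 3+1+1+3 = 8
Line 3: "sweetly five tree dives": 2+1+1+1 = 5
Total: 6 + 8 + 5 = 19

19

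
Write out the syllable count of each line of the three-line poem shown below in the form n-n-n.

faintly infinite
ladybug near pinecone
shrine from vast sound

Line 1: faintly (2), infinite (3) → 5
Line 2: ladybug (3), near (1), pinecone (2) → 6
Line 3: shrine (1), from (1), vast (1), sound (1) → 4

5-6-4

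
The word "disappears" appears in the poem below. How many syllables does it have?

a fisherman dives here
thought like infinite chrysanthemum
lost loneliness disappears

3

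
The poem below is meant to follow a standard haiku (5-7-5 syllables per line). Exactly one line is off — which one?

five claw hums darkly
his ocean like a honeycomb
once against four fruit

The second line

Line 1: five (1), claw (1), hums (1), darkly (2) → 5 ✓
Line 2: his (1), ocean (2), like (1), a (1), honeycomb (3) → 8 (expected 7)
Line 3: once (1), against (2), four (1), fruit (1) → 5 ✓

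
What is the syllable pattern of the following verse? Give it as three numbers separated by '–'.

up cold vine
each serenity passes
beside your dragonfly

Line 1: up (1), cold (1), vine (1) → 3
Line 2: each (1), serenity (4), passes (2) → 7
Line 3: beside (2), your (1), dragonfly (3) → 6

3–7–6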